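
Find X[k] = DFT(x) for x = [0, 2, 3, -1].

X[k] = Σ(n=0 to 3) x[n] · ω_4^(nk)
where ω_4 = e^(-2πi/4)

Computing each X[k]:
X[0] = 4
X[1] = -3-3i
X[2] = 2
X[3] = -3+3i

X = [4, -3-3i, 2, -3+3i]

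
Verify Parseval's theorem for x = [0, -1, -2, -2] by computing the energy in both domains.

Time domain:
Σ|x[n]|² = |0|² + |-1|² + |-2|² + |-2|² = 9.0000

Frequency domain:
(1/4)Σ|X[k]|² = (1/4)(|-5|² + |2-1i|² + |1|² + |2+1i|²) = (1/4)·36.0000 = 9.0000

Both sides agree, confirming Parseval's theorem.

Σ|x[n]|² = (1/N)Σ|X[k]|² = 9.0000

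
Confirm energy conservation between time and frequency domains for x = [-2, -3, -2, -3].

Time domain:
Σ|x[n]|² = |-2|² + |-3|² + |-2|² + |-3|² = 26.0000

Frequency domain:
(1/4)Σ|X[k]|² = (1/4)(|-10|² + |0|² + |2|² + |0|²) = (1/4)·104.0000 = 26.0000

Both sides agree, confirming Parseval's theorem.

Σ|x[n]|² = (1/N)Σ|X[k]|² = 26.0000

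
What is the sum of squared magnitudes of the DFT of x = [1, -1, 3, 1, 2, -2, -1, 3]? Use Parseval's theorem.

Parseval: Σ|x[n]|² = (1/N)Σ|X[k]|², so Σ|X[k]|² = N·Σ|x[n]|² = 8·30.0000

Σ|X[k]|² = N·Σ|x[n]|² = 8·30.0000 = 240.0000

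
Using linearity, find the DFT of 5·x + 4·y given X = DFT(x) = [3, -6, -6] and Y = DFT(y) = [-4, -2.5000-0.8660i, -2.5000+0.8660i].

By linearity: DFT(5x + 4y) = 5·DFT(x) + 4·DFT(y)
= 5·[3, -6, -6] + 4·[-4, -2.5000-0.8660i, -2.5000+0.8660i]

Computing element-wise:
Z[0] = 5·(3) + 4·(-4) = -1
Z[1] = 5·(-6) + 4·(-2.5000-0.8660i) = -40.0000-3.4640i
Z[2] = 5·(-6) + 4·(-2.5000+0.8660i) = -40.0000+3.4640i

DFT(5x + 4y) = 5·X + 4·Y = [-1, -40.0000-3.4640i, -40.0000+3.4640i]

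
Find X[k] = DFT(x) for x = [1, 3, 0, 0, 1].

X[k] = Σ(n=0 to 4) x[n] · ω_5^(nk)
where ω_5 = e^(-2πi/5)

Computing each X[k]:
X[0] = 5
X[1] = 2.2361-1.9021i
X[2] = -2.2361-1.1756i
X[3] = -2.2361+1.1756i
X[4] = 2.2361+1.9021i

X = [5, 2.2361-1.9021i, -2.2361-1.1756i, -2.2361+1.1756i, 2.2361+1.9021i]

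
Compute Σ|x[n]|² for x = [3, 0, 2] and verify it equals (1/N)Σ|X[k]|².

Time domain:
Σ|x[n]|² = |3|² + |0|² + |2|² = 13.0000

Frequency domain:
(1/3)Σ|X[k]|² = (1/3)(|5|² + |2.0000+1.7321i|² + |2.0000-1.7321i|²) = (1/3)·39.0000 = 13.0000

Both sides agree, confirming Parseval's theorem.

Σ|x[n]|² = (1/N)Σ|X[k]|² = 13.0000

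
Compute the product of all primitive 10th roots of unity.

The primitive 10th roots of unity are ω_10^k for k coprime to 10: k ∈ {1, 3, 7, 9}
Their product equals the constant term of the cyclotomic polynomial Φ_10(x) up to sign.
For n ≥ 3, the product of all primitive nth roots of unity is 1. (For n=1 it is 1; for n=2 it is -1.)

1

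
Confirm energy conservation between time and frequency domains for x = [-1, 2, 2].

Time domain:
Σ|x[n]|² = |-1|² + |2|² + |2|² = 9.0000

Frequency domain:
(1/3)Σ|X[k]|² = (1/3)(|3|² + |-3|² + |-3|²) = (1/3)·27.0000 = 9.0000

Both sides agree, confirming Parseval's theorem.

Σ|x[n]|² = (1/N)Σ|X[k]|² = 9.0000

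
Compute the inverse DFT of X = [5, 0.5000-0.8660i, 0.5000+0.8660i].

x[n] = (1/3) Σ(k=0 to 2) X[k] · e^(2πikn/3)

Computing each x[n]:
x[0] = 2
x[1] = 2
x[2] = 1

x = [2, 2, 1]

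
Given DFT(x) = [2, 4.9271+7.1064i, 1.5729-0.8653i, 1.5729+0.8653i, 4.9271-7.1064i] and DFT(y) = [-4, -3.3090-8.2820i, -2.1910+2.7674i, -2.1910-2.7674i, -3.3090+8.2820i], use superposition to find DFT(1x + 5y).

By linearity: DFT(1x + 5y) = 1·DFT(x) + 5·DFT(y)
= 1·[2, 4.9271+7.1064i, 1.5729-0.8653i, 1.5729+0.8653i, 4.9271-7.1064i] + 5·[-4, -3.3090-8.2820i, -2.1910+2.7674i, -2.1910-2.7674i, -3.3090+8.2820i]

Computing element-wise:
Z[0] = 1·(2) + 5·(-4) = -18
Z[1] = 1·(4.9271+7.1064i) + 5·(-3.3090-8.2820i) = -11.6179-34.3036i
Z[2] = 1·(1.5729-0.8653i) + 5·(-2.1910+2.7674i) = -9.3821+12.9717i
Z[3] = 1·(1.5729+0.8653i) + 5·(-2.1910-2.7674i) = -9.3821-12.9717i
Z[4] = 1·(4.9271-7.1064i) + 5·(-3.3090+8.2820i) = -11.6179+34.3036i

DFT(1x + 5y) = 1·X + 5·Y = [-18, -11.6179-34.3036i, -9.3821+12.9717i, -9.3821-12.9717i, -11.6179+34.3036i]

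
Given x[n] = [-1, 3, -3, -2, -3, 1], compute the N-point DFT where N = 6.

X[k] = Σ(n=0 to 5) x[n] · ω_6^(nk)
where ω_6 = e^(-2πi/6)

Computing each X[k]:
X[0] = -5
X[1] = 6.0000-1.7321i
X[2] = -2.0000-1.7321i
X[3] = -9
X[4] = -2.0000+1.7321i
X[5] = 6.0000+1.7321i

X = [-5, 6.0000-1.7321i, -2.0000-1.7321i, -9, -2.0000+1.7321i, 6.0000+1.7321i]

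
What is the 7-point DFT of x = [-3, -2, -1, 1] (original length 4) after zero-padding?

Original 4-point DFT: [-5, -2+3i, -3, -2-3i]
Zero-padded 7-point DFT provides frequency interpolation.

DFT_7([x, 0, ...]) = [-5, -4.9254+2.1047i, -1.0305+2.2978i, -2.0441-0.8890i, -2.0441+0.8890i, -1.0305-2.2978i, -4.9254-2.1047i]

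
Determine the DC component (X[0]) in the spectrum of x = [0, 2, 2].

X[0] = Σ(n=0 to 2) x[n] · ω_3^0 = Σ x[n]
= (0) + (2) + (2)

X[0] = 4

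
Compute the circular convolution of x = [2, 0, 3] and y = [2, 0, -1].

(x ⊛ y)[n] = Σ(m=0 to 2) x[m] · y[(n-m) mod 3]

Computing each output sample:
(x ⊛ y)[0] = 4
(x ⊛ y)[1] = -3
(x ⊛ y)[2] = 4

x ⊛ y = [4, -3, 4]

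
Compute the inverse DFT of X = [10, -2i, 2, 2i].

x[n] = (1/4) Σ(k=0 to 3) X[k] · e^(2πikn/4)

Computing each x[n]:
x[0] = 3
x[1] = 3
x[2] = 3
x[3] = 1

x = [3, 3, 3, 1]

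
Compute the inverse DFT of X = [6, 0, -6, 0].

x[n] = (1/4) Σ(k=0 to 3) X[k] · e^(2πikn/4)

Computing each x[n]:
x[0] = 0
x[1] = 3
x[2] = 0
x[3] = 3

x = [0, 3, 0, 3]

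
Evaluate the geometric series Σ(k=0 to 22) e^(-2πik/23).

Sum of all nth roots of unity equals 0 for n > 1 (geometric series with r ≠ 1).

0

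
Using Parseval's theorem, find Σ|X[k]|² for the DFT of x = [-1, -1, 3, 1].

Parseval: Σ|x[n]|² = (1/N)Σ|X[k]|², so Σ|X[k]|² = N·Σ|x[n]|² = 4·12.0000

Σ|X[k]|² = N·Σ|x[n]|² = 4·12.0000 = 48.0000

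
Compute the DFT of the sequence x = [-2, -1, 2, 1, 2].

X[k] = Σ(n=0 to 4) x[n] · ω_5^(nk)
where ω_5 = e^(-2πi/5)

Computing each X[k]:
X[0] = 2
X[1] = -4.1180+2.2654i
X[2] = -1.8820+2.7144i
X[3] = -1.8820-2.7144i
X[4] = -4.1180-2.2654i

X = [2, -4.1180+2.2654i, -1.8820+2.7144i, -1.8820-2.7144i, -4.1180-2.2654i]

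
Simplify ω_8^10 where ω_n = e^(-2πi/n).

Since ω_8^8 = 1, powers reduce modulo 8.
10 mod 8 = 2
So ω_8^10 = ω_8^2 = e^(-2πi·2/8)

ω_8^10 = ω_8^2 = -1i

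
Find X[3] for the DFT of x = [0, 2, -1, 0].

X[3] = Σ(n=0 to 3) x[n] · ω_4^(3n) where ω_4 = e^(-2πi/4)
= (0)·ω_4^0 + (2)·ω_4^3 + (-1)·ω_4^6 + (0)·ω_4^9

X[3] = 1+2i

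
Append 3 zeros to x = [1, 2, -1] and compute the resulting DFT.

Original 3-point DFT: [2, 0.5000-2.5981i, 0.5000+2.5981i]
Zero-padded 6-point DFT provides frequency interpolation.

DFT_6([x, 0, ...]) = [2, 2.5000-0.8660i, 0.5000-2.5981i, -2, 0.5000+2.5981i, 2.5000+0.8660i]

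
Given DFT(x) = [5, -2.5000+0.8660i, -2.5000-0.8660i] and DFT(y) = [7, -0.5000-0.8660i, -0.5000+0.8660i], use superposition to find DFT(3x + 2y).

By linearity: DFT(3x + 2y) = 3·DFT(x) + 2·DFT(y)
= 3·[5, -2.5000+0.8660i, -2.5000-0.8660i] + 2·[7, -0.5000-0.8660i, -0.5000+0.8660i]

Computing element-wise:
Z[0] = 3·(5) + 2·(7) = 29
Z[1] = 3·(-2.5000+0.8660i) + 2·(-0.5000-0.8660i) = -8.5000+0.8660i
Z[2] = 3·(-2.5000-0.8660i) + 2·(-0.5000+0.8660i) = -8.5000-0.8660i

DFT(3x + 2y) = 3·X + 2·Y = [29, -8.5000+0.8660i, -8.5000-0.8660i]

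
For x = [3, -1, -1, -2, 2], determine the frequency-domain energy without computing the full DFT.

Parseval: Σ|x[n]|² = (1/N)Σ|X[k]|², so Σ|X[k]|² = N·Σ|x[n]|² = 5·19.0000

Σ|X[k]|² = N·Σ|x[n]|² = 5·19.0000 = 95.0000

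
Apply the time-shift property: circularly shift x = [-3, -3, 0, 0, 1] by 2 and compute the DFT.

Time shift by 2: X_shifted[k] = ω_5^(2k) · X[k]
Shifted x = [0, 1, -3, -3, 0]

DFT(x[n-2]) = [-5, 5.1631-0.9511i, -2.6631-0.5878i, -2.6631+0.5878i, 5.1631+0.9511i]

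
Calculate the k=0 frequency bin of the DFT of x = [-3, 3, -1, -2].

X[0] = Σ(n=0 to 3) x[n] · ω_4^0 = Σ x[n]
= (-3) + (3) + (-1) + (-2)

X[0] = -3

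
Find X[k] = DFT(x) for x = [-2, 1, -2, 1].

X[k] = Σ(n=0 to 3) x[n] · ω_4^(nk)
where ω_4 = e^(-2πi/4)

Computing each X[k]:
X[0] = -2
X[1] = 0
X[2] = -6
X[3] = 0

X = [-2, 0, -6, 0]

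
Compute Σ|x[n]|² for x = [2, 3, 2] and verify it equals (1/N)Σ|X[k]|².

Time domain:
Σ|x[n]|² = |2|² + |3|² + |2|² = 17.0000

Frequency domain:
(1/3)Σ|X[k]|² = (1/3)(|7|² + |-0.5000-0.8660i|² + |-0.5000+0.8660i|²) = (1/3)·51.0000 = 17.0000

Both sides agree, confirming Parseval's theorem.

Σ|x[n]|² = (1/N)Σ|X[k]|² = 17.0000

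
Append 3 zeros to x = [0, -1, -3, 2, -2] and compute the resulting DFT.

Original 5-point DFT: [-4, -0.1180+1.9879i, 2.1180-5.3431i, 2.1180+5.3431i, -0.1180-1.9879i]
Zero-padded 8-point DFT provides frequency interpolation.

DFT_8([x, 0, ...]) = [-4, -0.1213+2.2929i, 1+3i, 4.1213-3.7071i, -6, 4.1213+3.7071i, 1-3i, -0.1213-2.2929i]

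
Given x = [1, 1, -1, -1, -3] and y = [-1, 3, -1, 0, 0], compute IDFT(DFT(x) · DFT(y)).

(x ⊛ y)[n] = Σ(m=0 to 4) x[m] · y[(n-m) mod 5]

Computing each output sample:
(x ⊛ y)[0] = -9
(x ⊛ y)[1] = 5
(x ⊛ y)[2] = 3
(x ⊛ y)[3] = -3
(x ⊛ y)[4] = 1

x ⊛ y = [-9, 5, 3, -3, 1]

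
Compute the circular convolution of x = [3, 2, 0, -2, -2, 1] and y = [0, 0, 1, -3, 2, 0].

(x ⊛ y)[n] = Σ(m=0 to 5) x[m] · y[(n-m) mod 6]

Computing each output sample:
(x ⊛ y)[0] = 4
(x ⊛ y)[1] = 3
(x ⊛ y)[2] = -4
(x ⊛ y)[3] = -5
(x ⊛ y)[4] = 0
(x ⊛ y)[5] = 2

x ⊛ y = [4, 3, -4, -5, 0, 2]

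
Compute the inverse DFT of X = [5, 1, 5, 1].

x[n] = (1/4) Σ(k=0 to 3) X[k] · e^(2πikn/4)

Computing each x[n]:
x[0] = 3
x[1] = 0
x[2] = 2
x[3] = 0

x = [3, 0, 2, 0]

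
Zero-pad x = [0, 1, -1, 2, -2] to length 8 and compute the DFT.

Original 5-point DFT: [0, -1.1180-1.0898i, 1.1180-4.6165i, 1.1180+4.6165i, -1.1180+1.0898i]
Zero-padded 8-point DFT provides frequency interpolation.

DFT_8([x, 0, ...]) = [0, 1.2929-1.1213i, -1+1i, 2.7071-3.1213i, -6, 2.7071+3.1213i, -1-1i, 1.2929+1.1213i]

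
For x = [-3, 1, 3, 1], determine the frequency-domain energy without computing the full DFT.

Parseval: Σ|x[n]|² = (1/N)Σ|X[k]|², so Σ|X[k]|² = N·Σ|x[n]|² = 4·20.0000

Σ|X[k]|² = N·Σ|x[n]|² = 4·20.0000 = 80.0000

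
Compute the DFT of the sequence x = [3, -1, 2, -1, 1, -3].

X[k] = Σ(n=0 to 5) x[n] · ω_6^(nk)
where ω_6 = e^(-2πi/6)

Computing each X[k]:
X[0] = 1
X[1] = 0.5000-2.5981i
X[2] = 2.5000-0.8660i
X[3] = 11
X[4] = 2.5000+0.8660i
X[5] = 0.5000+2.5981i

X = [1, 0.5000-2.5981i, 2.5000-0.8660i, 11, 2.5000+0.8660i, 0.5000+2.5981i]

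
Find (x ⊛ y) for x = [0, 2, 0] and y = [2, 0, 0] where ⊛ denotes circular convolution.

(x ⊛ y)[n] = Σ(m=0 to 2) x[m] · y[(n-m) mod 3]

Computing each output sample:
(x ⊛ y)[0] = 0
(x ⊛ y)[1] = 4
(x ⊛ y)[2] = 0

x ⊛ y = [0, 4, 0]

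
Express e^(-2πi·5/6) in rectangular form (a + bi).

ω_6^5 = e^(-2πi·5/6)
= cos(-2π·5/6) + i·sin(-2π·5/6)
= cos(-10π/6) + i·sin(-10π/6)

ω_6^5 = cos(-10π/6) + i·sin(-10π/6) = 0.5000+0.8660i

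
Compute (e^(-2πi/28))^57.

Since ω_28^28 = 1, powers reduce modulo 28.
57 mod 28 = 1
So ω_28^57 = ω_28^1 = e^(-2πi·1/28)

ω_28^57 = ω_28^1 = 0.9749-0.2225i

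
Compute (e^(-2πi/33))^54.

Since ω_33^33 = 1, powers reduce modulo 33.
54 mod 33 = 21
So ω_33^54 = ω_33^21 = e^(-2πi·21/33)

ω_33^54 = ω_33^21 = -0.6549+0.7557i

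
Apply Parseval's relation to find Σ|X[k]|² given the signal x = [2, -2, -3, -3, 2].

Parseval: Σ|x[n]|² = (1/N)Σ|X[k]|², so Σ|X[k]|² = N·Σ|x[n]|² = 5·30.0000

Σ|X[k]|² = N·Σ|x[n]|² = 5·30.0000 = 150.0000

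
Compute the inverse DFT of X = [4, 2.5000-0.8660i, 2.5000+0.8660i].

x[n] = (1/3) Σ(k=0 to 2) X[k] · e^(2πikn/3)

Computing each x[n]:
x[0] = 3
x[1] = 1
x[2] = 0

x = [3, 1, 0]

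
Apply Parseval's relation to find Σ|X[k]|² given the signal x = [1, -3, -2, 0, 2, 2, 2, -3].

Parseval: Σ|x[n]|² = (1/N)Σ|X[k]|², so Σ|X[k]|² = N·Σ|x[n]|² = 8·35.0000

Σ|X[k]|² = N·Σ|x[n]|² = 8·35.0000 = 280.0000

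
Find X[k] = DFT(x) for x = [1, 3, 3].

X[k] = Σ(n=0 to 2) x[n] · ω_3^(nk)
where ω_3 = e^(-2πi/3)

Computing each X[k]:
X[0] = 7
X[1] = -2
X[2] = -2

X = [7, -2, -2]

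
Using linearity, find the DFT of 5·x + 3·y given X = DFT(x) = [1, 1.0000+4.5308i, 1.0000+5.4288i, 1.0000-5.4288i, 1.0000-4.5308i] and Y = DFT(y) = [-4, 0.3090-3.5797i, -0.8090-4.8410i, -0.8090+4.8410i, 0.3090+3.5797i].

By linearity: DFT(5x + 3y) = 5·DFT(x) + 3·DFT(y)
= 5·[1, 1.0000+4.5308i, 1.0000+5.4288i, 1.0000-5.4288i, 1.0000-4.5308i] + 3·[-4, 0.3090-3.5797i, -0.8090-4.8410i, -0.8090+4.8410i, 0.3090+3.5797i]

Computing element-wise:
Z[0] = 5·(1) + 3·(-4) = -7
Z[1] = 5·(1.0000+4.5308i) + 3·(0.3090-3.5797i) = 5.9270+11.9149i
Z[2] = 5·(1.0000+5.4288i) + 3·(-0.8090-4.8410i) = 2.5730+12.6210i
Z[3] = 5·(1.0000-5.4288i) + 3·(-0.8090+4.8410i) = 2.5730-12.6210i
Z[4] = 5·(1.0000-4.5308i) + 3·(0.3090+3.5797i) = 5.9270-11.9149i

DFT(5x + 3y) = 5·X + 3·Y = [-7, 5.9270+11.9149i, 2.5730+12.6210i, 2.5730-12.6210i, 5.9270-11.9149i]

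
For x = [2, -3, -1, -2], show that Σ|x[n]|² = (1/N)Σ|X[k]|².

Time domain:
Σ|x[n]|² = |2|² + |-3|² + |-1|² + |-2|² = 18.0000

Frequency domain:
(1/4)Σ|X[k]|² = (1/4)(|-4|² + |3+1i|² + |6|² + |3-1i|²) = (1/4)·72.0000 = 18.0000

Both sides agree, confirming Parseval's theorem.

Σ|x[n]|² = (1/N)Σ|X[k]|² = 18.0000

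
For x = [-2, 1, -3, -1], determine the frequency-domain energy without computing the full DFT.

Parseval: Σ|x[n]|² = (1/N)Σ|X[k]|², so Σ|X[k]|² = N·Σ|x[n]|² = 4·15.0000

Σ|X[k]|² = N·Σ|x[n]|² = 4·15.0000 = 60.0000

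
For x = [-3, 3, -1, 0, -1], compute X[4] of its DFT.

X[4] = Σ(n=0 to 4) x[n] · ω_5^(4n) where ω_5 = e^(-2πi/5)
= (-3)·ω_5^0 + (3)·ω_5^4 + (-1)·ω_5^8 + (0)·ω_5^12 + (-1)·ω_5^16

X[4] = -1.5729+3.2164i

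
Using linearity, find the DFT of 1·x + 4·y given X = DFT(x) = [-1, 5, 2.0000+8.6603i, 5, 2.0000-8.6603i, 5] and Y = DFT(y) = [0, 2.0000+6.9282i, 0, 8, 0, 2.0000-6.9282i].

By linearity: DFT(1x + 4y) = 1·DFT(x) + 4·DFT(y)
= 1·[-1, 5, 2.0000+8.6603i, 5, 2.0000-8.6603i, 5] + 4·[0, 2.0000+6.9282i, 0, 8, 0, 2.0000-6.9282i]

Computing element-wise:
Z[0] = 1·(-1) + 4·(0) = -1
Z[1] = 1·(5) + 4·(2.0000+6.9282i) = 13.0000+27.7128i
Z[2] = 1·(2.0000+8.6603i) + 4·(0) = 2.0000+8.6603i
Z[3] = 1·(5) + 4·(8) = 37
Z[4] = 1·(2.0000-8.6603i) + 4·(0) = 2.0000-8.6603i
Z[5] = 1·(5) + 4·(2.0000-6.9282i) = 13.0000-27.7128i

DFT(1x + 4y) = 1·X + 4·Y = [-1, 13.0000+27.7128i, 2.0000+8.6603i, 37, 2.0000-8.6603i, 13.0000-27.7128i]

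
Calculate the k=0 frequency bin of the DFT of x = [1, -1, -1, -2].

X[0] = Σ(n=0 to 3) x[n] · ω_4^0 = Σ x[n]
= (1) + (-1) + (-1) + (-2)

X[0] = -3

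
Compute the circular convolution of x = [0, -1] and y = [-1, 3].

(x ⊛ y)[n] = Σ(m=0 to 1) x[m] · y[(n-m) mod 2]

Computing each output sample:
(x ⊛ y)[0] = -3
(x ⊛ y)[1] = 1

x ⊛ y = [-3, 1]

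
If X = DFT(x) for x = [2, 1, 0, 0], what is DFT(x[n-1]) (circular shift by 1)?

Time shift by 1: X_shifted[k] = ω_4^(1k) · X[k]
Shifted x = [0, 2, 1, 0]

DFT(x[n-1]) = [3, -1-2i, -1, -1+2i]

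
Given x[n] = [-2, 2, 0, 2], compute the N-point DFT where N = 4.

X[k] = Σ(n=0 to 3) x[n] · ω_4^(nk)
where ω_4 = e^(-2πi/4)

Computing each X[k]:
X[0] = 2
X[1] = -2
X[2] = -6
X[3] = -2

X = [2, -2, -6, -2]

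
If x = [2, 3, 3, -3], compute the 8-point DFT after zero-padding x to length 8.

Original 4-point DFT: [5, -1-6i, 5, -1+6i]
Zero-padded 8-point DFT provides frequency interpolation.

DFT_8([x, 0, ...]) = [5, 6.2426-3.0000i, -1-6i, -2.2426+3.0000i, 5, -2.2426-3.0000i, -1+6i, 6.2426+3.0000i]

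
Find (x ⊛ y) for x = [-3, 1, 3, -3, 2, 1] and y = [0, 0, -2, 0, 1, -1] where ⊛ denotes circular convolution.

(x ⊛ y)[n] = Σ(m=0 to 5) x[m] · y[(n-m) mod 6]

Computing each output sample:
(x ⊛ y)[0] = -2
(x ⊛ y)[1] = -8
(x ⊛ y)[2] = 11
(x ⊛ y)[3] = -3
(x ⊛ y)[4] = -10
(x ⊛ y)[5] = 10

x ⊛ y = [-2, -8, 11, -3, -10, 10]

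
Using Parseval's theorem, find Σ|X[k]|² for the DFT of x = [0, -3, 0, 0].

Parseval: Σ|x[n]|² = (1/N)Σ|X[k]|², so Σ|X[k]|² = N·Σ|x[n]|² = 4·9.0000

Σ|X[k]|² = N·Σ|x[n]|² = 4·9.0000 = 36.0000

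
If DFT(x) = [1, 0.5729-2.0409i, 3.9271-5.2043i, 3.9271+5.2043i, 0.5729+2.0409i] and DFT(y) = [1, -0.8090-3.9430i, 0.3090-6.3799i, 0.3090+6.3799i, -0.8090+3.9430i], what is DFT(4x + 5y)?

By linearity: DFT(4x + 5y) = 4·DFT(x) + 5·DFT(y)
= 4·[1, 0.5729-2.0409i, 3.9271-5.2043i, 3.9271+5.2043i, 0.5729+2.0409i] + 5·[1, -0.8090-3.9430i, 0.3090-6.3799i, 0.3090+6.3799i, -0.8090+3.9430i]

Computing element-wise:
Z[0] = 4·(1) + 5·(1) = 9
Z[1] = 4·(0.5729-2.0409i) + 5·(-0.8090-3.9430i) = -1.7534-27.8786i
Z[2] = 4·(3.9271-5.2043i) + 5·(0.3090-6.3799i) = 17.2534-52.7167i
Z[3] = 4·(3.9271+5.2043i) + 5·(0.3090+6.3799i) = 17.2534+52.7167i
Z[4] = 4·(0.5729+2.0409i) + 5·(-0.8090+3.9430i) = -1.7534+27.8786i

DFT(4x + 5y) = 4·X + 5·Y = [9, -1.7534-27.8786i, 17.2534-52.7167i, 17.2534+52.7167i, -1.7534+27.8786i]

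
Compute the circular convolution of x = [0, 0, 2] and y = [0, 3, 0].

(x ⊛ y)[n] = Σ(m=0 to 2) x[m] · y[(n-m) mod 3]

Computing each output sample:
(x ⊛ y)[0] = 6
(x ⊛ y)[1] = 0
(x ⊛ y)[2] = 0

x ⊛ y = [6, 0, 0]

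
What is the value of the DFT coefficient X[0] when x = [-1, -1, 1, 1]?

X[0] = Σ(n=0 to 3) x[n] · ω_4^0 = Σ x[n]
= (-1) + (-1) + (1) + (1)

X[0] = 0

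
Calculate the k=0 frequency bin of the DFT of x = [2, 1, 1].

X[0] = Σ(n=0 to 2) x[n] · ω_3^0 = Σ x[n]
= (2) + (1) + (1)

X[0] = 4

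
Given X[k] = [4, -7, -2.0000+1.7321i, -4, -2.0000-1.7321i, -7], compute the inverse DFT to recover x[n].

x[n] = (1/6) Σ(k=0 to 5) X[k] · e^(2πikn/6)

Computing each x[n]:
x[0] = -3
x[1] = 0
x[2] = 2
x[3] = 3
x[4] = 1
x[5] = 1

x = [-3, 0, 2, 3, 1, 1]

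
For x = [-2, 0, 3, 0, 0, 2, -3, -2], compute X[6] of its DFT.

X[6] = Σ(n=0 to 7) x[n] · ω_8^(6n) where ω_8 = e^(-2πi/8)
= (-2)·ω_8^0 + (0)·ω_8^6 + (3)·ω_8^12 + (0)·ω_8^18 + (0)·ω_8^24 + (2)·ω_8^30 + (-3)·ω_8^36 + (-2)·ω_8^42

X[6] = -2+4i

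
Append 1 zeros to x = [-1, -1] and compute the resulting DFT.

Original 2-point DFT: [-2, 0]
Zero-padded 3-point DFT provides frequency interpolation.

DFT_3([x, 0, ...]) = [-2, -0.5000+0.8660i, -0.5000-0.8660i]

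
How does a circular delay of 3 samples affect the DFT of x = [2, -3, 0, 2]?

Time shift by 3: X_shifted[k] = ω_4^(3k) · X[k]
Shifted x = [-3, 0, 2, 2]

DFT(x[n-3]) = [1, -5+2i, -3, -5-2i]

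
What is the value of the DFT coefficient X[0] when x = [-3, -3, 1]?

X[0] = Σ(n=0 to 2) x[n] · ω_3^0 = Σ x[n]
= (-3) + (-3) + (1)

X[0] = -5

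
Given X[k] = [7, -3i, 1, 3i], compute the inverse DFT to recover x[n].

x[n] = (1/4) Σ(k=0 to 3) X[k] · e^(2πikn/4)

Computing each x[n]:
x[0] = 2
x[1] = 3
x[2] = 2
x[3] = 0

x = [2, 3, 2, 0]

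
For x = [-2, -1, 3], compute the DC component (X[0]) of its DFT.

X[0] = Σ(n=0 to 2) x[n] · ω_3^0 = Σ x[n]
= (-2) + (-1) + (3)

X[0] = 0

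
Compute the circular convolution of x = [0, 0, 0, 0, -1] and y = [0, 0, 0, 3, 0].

(x ⊛ y)[n] = Σ(m=0 to 4) x[m] · y[(n-m) mod 5]

Computing each output sample:
(x ⊛ y)[0] = 0
(x ⊛ y)[1] = 0
(x ⊛ y)[2] = -3
(x ⊛ y)[3] = 0
(x ⊛ y)[4] = 0

x ⊛ y = [0, 0, -3, 0, 0]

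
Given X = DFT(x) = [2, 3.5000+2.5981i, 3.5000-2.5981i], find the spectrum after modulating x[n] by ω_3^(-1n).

Modulation property: DFT(ω_3^(-1n)·x[n]) = X[(k-1) mod 3], so circularly shift X by 1 positions.

X[k-1] = [3.5000-2.5981i, 2, 3.5000+2.5981i]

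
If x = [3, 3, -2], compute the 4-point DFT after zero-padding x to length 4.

Original 3-point DFT: [4, 2.5000-4.3301i, 2.5000+4.3301i]
Zero-padded 4-point DFT provides frequency interpolation.

DFT_4([x, 0, ...]) = [4, 5-3i, -2, 5+3i]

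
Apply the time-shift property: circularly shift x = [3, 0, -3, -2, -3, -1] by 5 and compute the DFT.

Time shift by 5: X_shifted[k] = ω_6^(5k) · X[k]
Shifted x = [0, -3, -2, -3, -1, 3]

DFT(x[n-5]) = [-6, 4.5000+6.0622i, -1.5000+4.3301i, 0, -1.5000-4.3301i, 4.5000-6.0622i]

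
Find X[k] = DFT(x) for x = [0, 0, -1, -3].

X[k] = Σ(n=0 to 3) x[n] · ω_4^(nk)
where ω_4 = e^(-2πi/4)

Computing each X[k]:
X[0] = -4
X[1] = 1-3i
X[2] = 2
X[3] = 1+3i

X = [-4, 1-3i, 2, 1+3i]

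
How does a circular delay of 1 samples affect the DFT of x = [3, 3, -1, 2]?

Time shift by 1: X_shifted[k] = ω_4^(1k) · X[k]
Shifted x = [2, 3, 3, -1]

DFT(x[n-1]) = [7, -1-4i, 3, -1+4i]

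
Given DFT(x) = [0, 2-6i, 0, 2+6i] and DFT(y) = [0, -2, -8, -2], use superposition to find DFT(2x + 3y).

By linearity: DFT(2x + 3y) = 2·DFT(x) + 3·DFT(y)
= 2·[0, 2-6i, 0, 2+6i] + 3·[0, -2, -8, -2]

Computing element-wise:
Z[0] = 2·(0) + 3·(0) = 0
Z[1] = 2·(2-6i) + 3·(-2) = -2-12i
Z[2] = 2·(0) + 3·(-8) = -24
Z[3] = 2·(2+6i) + 3·(-2) = -2+12i

DFT(2x + 3y) = 2·X + 3·Y = [0, -2-12i, -24, -2+12i]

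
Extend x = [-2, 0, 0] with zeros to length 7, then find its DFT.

Original 3-point DFT: [-2, -2, -2]
Zero-padded 7-point DFT provides frequency interpolation.

DFT_7([x, 0, ...]) = [-2, -2, -2, -2, -2, -2, -2]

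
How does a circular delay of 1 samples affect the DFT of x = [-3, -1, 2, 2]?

Time shift by 1: X_shifted[k] = ω_4^(1k) · X[k]
Shifted x = [2, -3, -1, 2]

DFT(x[n-1]) = [0, 3+5i, 2, 3-5i]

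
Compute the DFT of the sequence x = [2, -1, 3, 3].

X[k] = Σ(n=0 to 3) x[n] · ω_4^(nk)
where ω_4 = e^(-2πi/4)

Computing each X[k]:
X[0] = 7
X[1] = -1+4i
X[2] = 3
X[3] = -1-4i

X = [7, -1+4i, 3, -1-4i]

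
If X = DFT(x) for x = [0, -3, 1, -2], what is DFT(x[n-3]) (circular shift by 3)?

Time shift by 3: X_shifted[k] = ω_4^(3k) · X[k]
Shifted x = [-3, 1, -2, 0]

DFT(x[n-3]) = [-4, -1-1i, -6, -1+1i]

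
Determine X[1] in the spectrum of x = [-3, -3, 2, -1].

X[1] = Σ(n=0 to 3) x[n] · ω_4^(1n) where ω_4 = e^(-2πi/4)
= (-3)·ω_4^0 + (-3)·ω_4^1 + (2)·ω_4^2 + (-1)·ω_4^3

X[1] = -5+2i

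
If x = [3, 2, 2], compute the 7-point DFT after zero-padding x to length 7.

Original 3-point DFT: [7, 1, 1]
Zero-padded 7-point DFT provides frequency interpolation.

DFT_7([x, 0, ...]) = [7, 3.8019-3.5135i, 0.7530-1.0821i, 2.4450+0.6959i, 2.4450-0.6959i, 0.7530+1.0821i, 3.8019+3.5135i]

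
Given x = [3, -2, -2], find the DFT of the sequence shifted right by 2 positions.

Time shift by 2: X_shifted[k] = ω_3^(2k) · X[k]
Shifted x = [-2, -2, 3]

DFT(x[n-2]) = [-1, -2.5000+4.3301i, -2.5000-4.3301i]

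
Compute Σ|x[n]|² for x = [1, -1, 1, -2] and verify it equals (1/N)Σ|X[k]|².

Time domain:
Σ|x[n]|² = |1|² + |-1|² + |1|² + |-2|² = 7.0000

Frequency domain:
(1/4)Σ|X[k]|² = (1/4)(|-1|² + |-1i|² + |5|² + |1i|²) = (1/4)·28.0000 = 7.0000

Both sides agree, confirming Parseval's theorem.

Σ|x[n]|² = (1/N)Σ|X[k]|² = 7.0000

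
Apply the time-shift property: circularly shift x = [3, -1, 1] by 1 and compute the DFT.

Time shift by 1: X_shifted[k] = ω_3^(1k) · X[k]
Shifted x = [1, 3, -1]

DFT(x[n-1]) = [3, -3.4641i, 3.4641i]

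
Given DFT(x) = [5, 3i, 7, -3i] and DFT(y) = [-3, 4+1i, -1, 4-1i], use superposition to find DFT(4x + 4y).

By linearity: DFT(4x + 4y) = 4·DFT(x) + 4·DFT(y)
= 4·[5, 3i, 7, -3i] + 4·[-3, 4+1i, -1, 4-1i]

Computing element-wise:
Z[0] = 4·(5) + 4·(-3) = 8
Z[1] = 4·(3i) + 4·(4+1i) = 16+16i
Z[2] = 4·(7) + 4·(-1) = 24
Z[3] = 4·(-3i) + 4·(4-1i) = 16-16i

DFT(4x + 4y) = 4·X + 4·Y = [8, 16+16i, 24, 16-16i]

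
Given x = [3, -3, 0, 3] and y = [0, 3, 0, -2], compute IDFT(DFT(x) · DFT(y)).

(x ⊛ y)[n] = Σ(m=0 to 3) x[m] · y[(n-m) mod 4]

Computing each output sample:
(x ⊛ y)[0] = 15
(x ⊛ y)[1] = 9
(x ⊛ y)[2] = -15
(x ⊛ y)[3] = -6

x ⊛ y = [15, 9, -15, -6]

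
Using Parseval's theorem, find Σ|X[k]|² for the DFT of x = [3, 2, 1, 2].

Parseval: Σ|x[n]|² = (1/N)Σ|X[k]|², so Σ|X[k]|² = N·Σ|x[n]|² = 4·18.0000

Σ|X[k]|² = N·Σ|x[n]|² = 4·18.0000 = 72.0000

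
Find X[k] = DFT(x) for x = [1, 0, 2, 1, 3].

X[k] = Σ(n=0 to 4) x[n] · ω_5^(nk)
where ω_5 = e^(-2πi/5)

Computing each X[k]:
X[0] = 7
X[1] = -0.5000+2.2654i
X[2] = -0.5000+2.7144i
X[3] = -0.5000-2.7144i
X[4] = -0.5000-2.2654i

X = [7, -0.5000+2.2654i, -0.5000+2.7144i, -0.5000-2.7144i, -0.5000-2.2654i]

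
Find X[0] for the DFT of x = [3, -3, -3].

X[0] = Σ(n=0 to 2) x[n] · ω_3^0 = Σ x[n]
= (3) + (-3) + (-3)

X[0] = -3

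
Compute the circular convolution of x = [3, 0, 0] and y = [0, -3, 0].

(x ⊛ y)[n] = Σ(m=0 to 2) x[m] · y[(n-m) mod 3]

Computing each output sample:
(x ⊛ y)[0] = 0
(x ⊛ y)[1] = -9
(x ⊛ y)[2] = 0

x ⊛ y = [0, -9, 0]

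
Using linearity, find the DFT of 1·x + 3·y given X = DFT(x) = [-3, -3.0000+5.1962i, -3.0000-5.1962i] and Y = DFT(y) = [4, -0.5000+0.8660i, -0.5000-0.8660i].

By linearity: DFT(1x + 3y) = 1·DFT(x) + 3·DFT(y)
= 1·[-3, -3.0000+5.1962i, -3.0000-5.1962i] + 3·[4, -0.5000+0.8660i, -0.5000-0.8660i]

Computing element-wise:
Z[0] = 1·(-3) + 3·(4) = 9
Z[1] = 1·(-3.0000+5.1962i) + 3·(-0.5000+0.8660i) = -4.5000+7.7942i
Z[2] = 1·(-3.0000-5.1962i) + 3·(-0.5000-0.8660i) = -4.5000-7.7942i

DFT(1x + 3y) = 1·X + 3·Y = [9, -4.5000+7.7942i, -4.5000-7.7942i]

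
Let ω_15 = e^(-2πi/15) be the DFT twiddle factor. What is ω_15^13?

ω_15^13 = e^(-2πi·13/15)
= cos(-2π·13/15) + i·sin(-2π·13/15)
= cos(-26π/15) + i·sin(-26π/15)

ω_15^13 = cos(-26π/15) + i·sin(-26π/15) = 0.6691+0.7431i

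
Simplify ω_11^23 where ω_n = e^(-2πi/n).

Since ω_11^11 = 1, powers reduce modulo 11.
23 mod 11 = 1
So ω_11^23 = ω_11^1 = e^(-2πi·1/11)

ω_11^23 = ω_11^1 = 0.8413-0.5406i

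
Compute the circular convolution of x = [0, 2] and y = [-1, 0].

(x ⊛ y)[n] = Σ(m=0 to 1) x[m] · y[(n-m) mod 2]

Computing each output sample:
(x ⊛ y)[0] = 0
(x ⊛ y)[1] = -2

x ⊛ y = [0, -2]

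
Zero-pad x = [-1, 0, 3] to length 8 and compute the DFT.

Original 3-point DFT: [2, -2.5000+2.5981i, -2.5000-2.5981i]
Zero-padded 8-point DFT provides frequency interpolation.

DFT_8([x, 0, ...]) = [2, -1-3i, -4, -1+3i, 2, -1-3i, -4, -1+3i]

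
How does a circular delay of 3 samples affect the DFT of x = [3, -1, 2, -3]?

Time shift by 3: X_shifted[k] = ω_4^(3k) · X[k]
Shifted x = [-1, 2, -3, 3]

DFT(x[n-3]) = [1, 2+1i, -9, 2-1i]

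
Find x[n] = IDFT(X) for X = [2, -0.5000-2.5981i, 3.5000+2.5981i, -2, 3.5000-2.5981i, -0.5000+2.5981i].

x[n] = (1/6) Σ(k=0 to 5) X[k] · e^(2πikn/6)

Computing each x[n]:
x[0] = 1
x[1] = 0
x[2] = 1
x[3] = 2
x[4] = -2
x[5] = 0

x = [1, 0, 1, 2, -2, 0]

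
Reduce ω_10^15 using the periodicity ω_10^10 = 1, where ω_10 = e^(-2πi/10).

Since ω_10^10 = 1, powers reduce modulo 10.
15 mod 10 = 5
So ω_10^15 = ω_10^5 = e^(-2πi·5/10)

ω_10^15 = ω_10^5 = -1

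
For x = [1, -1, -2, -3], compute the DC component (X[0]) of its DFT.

X[0] = Σ(n=0 to 3) x[n] · ω_4^0 = Σ x[n]
= (1) + (-1) + (-2) + (-3)

X[0] = -5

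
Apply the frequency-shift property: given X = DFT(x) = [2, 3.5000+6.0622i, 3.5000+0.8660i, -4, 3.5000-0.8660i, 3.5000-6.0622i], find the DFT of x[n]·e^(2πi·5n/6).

Modulation property: DFT(ω_6^(-5n)·x[n]) = X[(k-5) mod 6], so circularly shift X by 5 positions.

X[k-5] = [3.5000+6.0622i, 3.5000+0.8660i, -4, 3.5000-0.8660i, 3.5000-6.0622i, 2]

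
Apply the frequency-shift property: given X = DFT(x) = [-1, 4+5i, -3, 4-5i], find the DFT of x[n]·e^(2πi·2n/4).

Modulation property: DFT(ω_4^(-2n)·x[n]) = X[(k-2) mod 4], so circularly shift X by 2 positions.

X[k-2] = [-3, 4-5i, -1, 4+5i]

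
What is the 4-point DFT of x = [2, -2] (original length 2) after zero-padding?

Original 2-point DFT: [0, 4]
Zero-padded 4-point DFT provides frequency interpolation.

DFT_4([x, 0, ...]) = [0, 2+2i, 4, 2-2i]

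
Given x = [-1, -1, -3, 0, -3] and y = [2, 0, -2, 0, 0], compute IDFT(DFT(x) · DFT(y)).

(x ⊛ y)[n] = Σ(m=0 to 4) x[m] · y[(n-m) mod 5]

Computing each output sample:
(x ⊛ y)[0] = -2
(x ⊛ y)[1] = 4
(x ⊛ y)[2] = -4
(x ⊛ y)[3] = 2
(x ⊛ y)[4] = 0

x ⊛ y = [-2, 4, -4, 2, 0]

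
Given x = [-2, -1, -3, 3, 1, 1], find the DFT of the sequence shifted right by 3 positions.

Time shift by 3: X_shifted[k] = ω_6^(3k) · X[k]
Shifted x = [3, 1, 1, -2, -1, -3]

DFT(x[n-3]) = [-1, 4.0000-5.1962i, 2.0000-1.7321i, 7, 2.0000+1.7321i, 4.0000+5.1962i]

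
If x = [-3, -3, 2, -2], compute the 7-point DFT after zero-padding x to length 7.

Original 4-point DFT: [-6, -5+1i, 4, -5-1i]
Zero-padded 7-point DFT provides frequency interpolation.

DFT_7([x, 0, ...]) = [-6, -3.5136+1.2634i, -5.3814+2.2289i, 1.3949+4.8152i, 1.3949-4.8152i, -5.3814-2.2289i, -3.5136-1.2634i]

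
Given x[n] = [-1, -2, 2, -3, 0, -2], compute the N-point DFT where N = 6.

X[k] = Σ(n=0 to 5) x[n] · ω_6^(nk)
where ω_6 = e^(-2πi/6)

Computing each X[k]:
X[0] = -6
X[1] = -1.0000-1.7321i
X[2] = -3.0000+1.7321i
X[3] = 8
X[4] = -3.0000-1.7321i
X[5] = -1.0000+1.7321i

X = [-6, -1.0000-1.7321i, -3.0000+1.7321i, 8, -3.0000-1.7321i, -1.0000+1.7321i]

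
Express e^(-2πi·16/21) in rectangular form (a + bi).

ω_21^16 = e^(-2πi·16/21)
= cos(-2π·16/21) + i·sin(-2π·16/21)
= cos(-32π/21) + i·sin(-32π/21)

ω_21^16 = cos(-32π/21) + i·sin(-32π/21) = 0.0747+0.9972i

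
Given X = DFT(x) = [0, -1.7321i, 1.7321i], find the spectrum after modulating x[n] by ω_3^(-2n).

Modulation property: DFT(ω_3^(-2n)·x[n]) = X[(k-2) mod 3], so circularly shift X by 2 positions.

X[k-2] = [-1.7321i, 1.7321i, 0]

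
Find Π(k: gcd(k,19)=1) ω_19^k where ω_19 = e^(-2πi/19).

The primitive 19th roots of unity are ω_19^k for k coprime to 19: k ∈ {1, 2, 3, 4, 5, 6, 7, 8, 9, 10, 11, 12, 13, 14, 15, 16, 17, 18}
Their product equals the constant term of the cyclotomic polynomial Φ_19(x) up to sign.
For n ≥ 3, the product of all primitive nth roots of unity is 1. (For n=1 it is 1; for n=2 it is -1.)

1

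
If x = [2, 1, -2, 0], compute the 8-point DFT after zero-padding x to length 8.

Original 4-point DFT: [1, 4-1i, -1, 4+1i]
Zero-padded 8-point DFT provides frequency interpolation.

DFT_8([x, 0, ...]) = [1, 2.7071+1.2929i, 4-1i, 1.2929-2.7071i, -1, 1.2929+2.7071i, 4+1i, 2.7071-1.2929i]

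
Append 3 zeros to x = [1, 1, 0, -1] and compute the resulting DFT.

Original 4-point DFT: [1, 1-2i, 1, 1+2i]
Zero-padded 7-point DFT provides frequency interpolation.

DFT_7([x, 0, ...]) = [1, 2.5245-0.3479i, 0.1540-1.7568i, 0.3216+0.5410i, 0.3216-0.5410i, 0.1540+1.7568i, 2.5245+0.3479i]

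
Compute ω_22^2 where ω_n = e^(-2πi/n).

ω_22^2 = e^(-2πi·2/22)
= cos(-2π·2/22) + i·sin(-2π·2/22)
= cos(-4π/22) + i·sin(-4π/22)

ω_22^2 = cos(-4π/22) + i·sin(-4π/22) = 0.8413-0.5406i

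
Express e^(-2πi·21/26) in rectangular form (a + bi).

ω_26^21 = e^(-2πi·21/26)
= cos(-2π·21/26) + i·sin(-2π·21/26)
= cos(-42π/26) + i·sin(-42π/26)

ω_26^21 = cos(-42π/26) + i·sin(-42π/26) = 0.3546+0.9350i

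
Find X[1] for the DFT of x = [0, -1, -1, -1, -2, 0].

X[1] = Σ(n=0 to 5) x[n] · ω_6^(1n) where ω_6 = e^(-2πi/6)
= (0)·ω_6^0 + (-1)·ω_6^1 + (-1)·ω_6^2 + (-1)·ω_6^3 + (-2)·ω_6^4 + (0)·ω_6^5

X[1] = 2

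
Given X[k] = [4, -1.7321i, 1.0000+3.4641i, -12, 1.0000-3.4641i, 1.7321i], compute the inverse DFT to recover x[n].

x[n] = (1/6) Σ(k=0 to 5) X[k] · e^(2πikn/6)

Computing each x[n]:
x[0] = -1
x[1] = 2
x[2] = 0
x[3] = 3
x[4] = -3
x[5] = 3

x = [-1, 2, 0, 3, -3, 3]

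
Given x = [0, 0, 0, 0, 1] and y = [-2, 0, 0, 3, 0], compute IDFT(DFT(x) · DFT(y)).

(x ⊛ y)[n] = Σ(m=0 to 4) x[m] · y[(n-m) mod 5]

Computing each output sample:
(x ⊛ y)[0] = 0
(x ⊛ y)[1] = 0
(x ⊛ y)[2] = 3
(x ⊛ y)[3] = 0
(x ⊛ y)[4] = -2

x ⊛ y = [0, 0, 3, 0, -2]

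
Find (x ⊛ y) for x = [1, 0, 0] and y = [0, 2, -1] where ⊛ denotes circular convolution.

(x ⊛ y)[n] = Σ(m=0 to 2) x[m] · y[(n-m) mod 3]

Computing each output sample:
(x ⊛ y)[0] = 0
(x ⊛ y)[1] = 2
(x ⊛ y)[2] = -1

x ⊛ y = [0, 2, -1]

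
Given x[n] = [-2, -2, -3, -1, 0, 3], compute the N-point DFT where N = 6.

X[k] = Σ(n=0 to 5) x[n] · ω_6^(nk)
where ω_6 = e^(-2πi/6)

Computing each X[k]:
X[0] = -5
X[1] = 1.0000+6.9282i
X[2] = -2.0000+1.7321i
X[3] = -5
X[4] = -2.0000-1.7321i
X[5] = 1.0000-6.9282i

X = [-5, 1.0000+6.9282i, -2.0000+1.7321i, -5, -2.0000-1.7321i, 1.0000-6.9282i]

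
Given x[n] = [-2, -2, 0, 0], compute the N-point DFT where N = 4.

X[k] = Σ(n=0 to 3) x[n] · ω_4^(nk)
where ω_4 = e^(-2πi/4)

Computing each X[k]:
X[0] = -4
X[1] = -2+2i
X[2] = 0
X[3] = -2-2i

X = [-4, -2+2i, 0, -2-2i]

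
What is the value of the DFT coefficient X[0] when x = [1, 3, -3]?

X[0] = Σ(n=0 to 2) x[n] · ω_3^0 = Σ x[n]
= (1) + (3) + (-3)

X[0] = 1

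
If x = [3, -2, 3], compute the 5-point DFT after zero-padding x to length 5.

Original 3-point DFT: [4, 2.5000+4.3301i, 2.5000-4.3301i]
Zero-padded 5-point DFT provides frequency interpolation.

DFT_5([x, 0, ...]) = [4, -0.0451+0.1388i, 5.5451+4.0287i, 5.5451-4.0287i, -0.0451-0.1388i]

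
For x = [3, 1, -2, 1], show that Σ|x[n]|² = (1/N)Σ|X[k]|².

Time domain:
Σ|x[n]|² = |3|² + |1|² + |-2|² + |1|² = 15.0000

Frequency domain:
(1/4)Σ|X[k]|² = (1/4)(|3|² + |5|² + |-1|² + |5|²) = (1/4)·60.0000 = 15.0000

Both sides agree, confirming Parseval's theorem.

Σ|x[n]|² = (1/N)Σ|X[k]|² = 15.0000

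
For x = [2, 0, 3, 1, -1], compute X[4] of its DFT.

X[4] = Σ(n=0 to 4) x[n] · ω_5^(4n) where ω_5 = e^(-2πi/5)
= (2)·ω_5^0 + (0)·ω_5^4 + (3)·ω_5^8 + (1)·ω_5^12 + (-1)·ω_5^16

X[4] = -1.5451+2.1266i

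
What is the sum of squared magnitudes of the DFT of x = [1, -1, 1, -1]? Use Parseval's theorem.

Parseval: Σ|x[n]|² = (1/N)Σ|X[k]|², so Σ|X[k]|² = N·Σ|x[n]|² = 4·4.0000

Σ|X[k]|² = N·Σ|x[n]|² = 4·4.0000 = 16.0000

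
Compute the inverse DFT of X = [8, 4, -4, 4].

x[n] = (1/4) Σ(k=0 to 3) X[k] · e^(2πikn/4)

Computing each x[n]:
x[0] = 3
x[1] = 3
x[2] = -1
x[3] = 3

x = [3, 3, -1, 3]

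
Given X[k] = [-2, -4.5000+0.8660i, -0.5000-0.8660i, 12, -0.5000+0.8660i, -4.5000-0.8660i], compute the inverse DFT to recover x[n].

x[n] = (1/6) Σ(k=0 to 5) X[k] · e^(2πikn/6)

Computing each x[n]:
x[0] = 0
x[1] = -3
x[2] = 2
x[3] = -1
x[4] = 3
x[5] = -3

x = [0, -3, 2, -1, 3, -3]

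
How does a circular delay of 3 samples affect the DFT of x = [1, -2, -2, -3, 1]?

Time shift by 3: X_shifted[k] = ω_5^(3k) · X[k]
Shifted x = [-2, -3, 1, 1, -2]

DFT(x[n-3]) = [-5, -5.1631+0.9511i, 2.6631+0.5878i, 2.6631-0.5878i, -5.1631-0.9511i]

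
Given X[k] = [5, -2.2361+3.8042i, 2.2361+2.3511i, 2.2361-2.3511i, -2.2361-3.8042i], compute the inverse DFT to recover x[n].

x[n] = (1/5) Σ(k=0 to 4) X[k] · e^(2πikn/5)

Computing each x[n]:
x[0] = 1
x[1] = -2
x[2] = 2
x[3] = 2
x[4] = 2

x = [1, -2, 2, 2, 2]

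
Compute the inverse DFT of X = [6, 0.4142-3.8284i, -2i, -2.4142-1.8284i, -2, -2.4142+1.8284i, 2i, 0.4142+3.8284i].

x[n] = (1/8) Σ(k=0 to 7) X[k] · e^(2πikn/8)

Computing each x[n]:
x[0] = 0
x[1] = 3
x[2] = 1
x[3] = 1
x[4] = 1
x[5] = 0
x[6] = 0
x[7] = 0

x = [0, 3, 1, 1, 1, 0, 0, 0]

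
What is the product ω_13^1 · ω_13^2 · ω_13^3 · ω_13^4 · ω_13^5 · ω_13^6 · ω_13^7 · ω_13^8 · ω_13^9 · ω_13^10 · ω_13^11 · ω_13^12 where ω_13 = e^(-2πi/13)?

The primitive 13th roots of unity are ω_13^k for k coprime to 13: k ∈ {1, 2, 3, 4, 5, 6, 7, 8, 9, 10, 11, 12}
Their product equals the constant term of the cyclotomic polynomial Φ_13(x) up to sign.
For n ≥ 3, the product of all primitive nth roots of unity is 1. (For n=1 it is 1; for n=2 it is -1.)

1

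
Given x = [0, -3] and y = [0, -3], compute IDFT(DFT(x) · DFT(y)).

(x ⊛ y)[n] = Σ(m=0 to 1) x[m] · y[(n-m) mod 2]

Computing each output sample:
(x ⊛ y)[0] = 9
(x ⊛ y)[1] = 0

x ⊛ y = [9, 0]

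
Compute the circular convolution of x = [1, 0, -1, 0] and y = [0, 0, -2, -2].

(x ⊛ y)[n] = Σ(m=0 to 3) x[m] · y[(n-m) mod 4]

Computing each output sample:
(x ⊛ y)[0] = 2
(x ⊛ y)[1] = 2
(x ⊛ y)[2] = -2
(x ⊛ y)[3] = -2

x ⊛ y = [2, 2, -2, -2]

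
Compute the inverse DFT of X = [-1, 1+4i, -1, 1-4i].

x[n] = (1/4) Σ(k=0 to 3) X[k] · e^(2πikn/4)

Computing each x[n]:
x[0] = 0
x[1] = -2
x[2] = -1
x[3] = 2

x = [0, -2, -1, 2]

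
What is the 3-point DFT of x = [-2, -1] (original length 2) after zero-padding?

Original 2-point DFT: [-3, -1]
Zero-padded 3-point DFT provides frequency interpolation.

DFT_3([x, 0, ...]) = [-3, -1.5000+0.8660i, -1.5000-0.8660i]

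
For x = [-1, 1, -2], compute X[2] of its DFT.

X[2] = Σ(n=0 to 2) x[n] · ω_3^(2n) where ω_3 = e^(-2πi/3)
= (-1)·ω_3^0 + (1)·ω_3^2 + (-2)·ω_3^4

X[2] = -0.5000+2.5981i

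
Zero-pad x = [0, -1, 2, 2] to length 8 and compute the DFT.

Original 4-point DFT: [3, -2+3i, 1, -2-3i]
Zero-padded 8-point DFT provides frequency interpolation.

DFT_8([x, 0, ...]) = [3, -2.1213-2.7071i, -2+3i, 2.1213+1.2929i, 1, 2.1213-1.2929i, -2-3i, -2.1213+2.7071i]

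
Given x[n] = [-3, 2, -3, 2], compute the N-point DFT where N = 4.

X[k] = Σ(n=0 to 3) x[n] · ω_4^(nk)
where ω_4 = e^(-2πi/4)

Computing each X[k]:
X[0] = -2
X[1] = 0
X[2] = -10
X[3] = 0

X = [-2, 0, -10, 0]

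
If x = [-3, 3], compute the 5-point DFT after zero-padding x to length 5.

Original 2-point DFT: [0, -6]
Zero-padded 5-point DFT provides frequency interpolation.

DFT_5([x, 0, ...]) = [0, -2.0729-2.8532i, -5.4271-1.7634i, -5.4271+1.7634i, -2.0729+2.8532i]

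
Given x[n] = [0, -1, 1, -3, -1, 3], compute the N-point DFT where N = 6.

X[k] = Σ(n=0 to 5) x[n] · ω_6^(nk)
where ω_6 = e^(-2πi/6)

Computing each X[k]:
X[0] = -1
X[1] = 4.0000+1.7321i
X[2] = -4.0000+5.1962i
X[3] = 1
X[4] = -4.0000-5.1962i
X[5] = 4.0000-1.7321i

X = [-1, 4.0000+1.7321i, -4.0000+5.1962i, 1, -4.0000-5.1962i, 4.0000-1.7321i]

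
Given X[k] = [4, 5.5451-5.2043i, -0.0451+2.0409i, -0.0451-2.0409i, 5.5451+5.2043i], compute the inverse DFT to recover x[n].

x[n] = (1/5) Σ(k=0 to 4) X[k] · e^(2πikn/5)

Computing each x[n]:
x[0] = 3
x[1] = 3
x[2] = 1
x[3] = -3
x[4] = 0

x = [3, 3, 1, -3, 0]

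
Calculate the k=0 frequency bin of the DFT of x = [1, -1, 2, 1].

X[0] = Σ(n=0 to 3) x[n] · ω_4^0 = Σ x[n]
= (1) + (-1) + (2) + (1)

X[0] = 3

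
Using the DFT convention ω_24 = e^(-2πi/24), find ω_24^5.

ω_24^5 = e^(-2πi·5/24)
= cos(-2π·5/24) + i·sin(-2π·5/24)
= cos(-10π/24) + i·sin(-10π/24)

ω_24^5 = cos(-10π/24) + i·sin(-10π/24) = 0.2588-0.9659i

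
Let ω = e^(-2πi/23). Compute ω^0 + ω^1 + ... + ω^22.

Sum of all nth roots of unity equals 0 for n > 1 (geometric series with r ≠ 1).

0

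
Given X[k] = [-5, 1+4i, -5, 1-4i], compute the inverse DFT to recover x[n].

x[n] = (1/4) Σ(k=0 to 3) X[k] · e^(2πikn/4)

Computing each x[n]:
x[0] = -2
x[1] = -2
x[2] = -3
x[3] = 2

x = [-2, -2, -3, 2]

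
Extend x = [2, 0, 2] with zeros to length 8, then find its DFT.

Original 3-point DFT: [4, 1.0000+1.7321i, 1.0000-1.7321i]
Zero-padded 8-point DFT provides frequency interpolation.

DFT_8([x, 0, ...]) = [4, 2-2i, 0, 2+2i, 4, 2-2i, 0, 2+2i]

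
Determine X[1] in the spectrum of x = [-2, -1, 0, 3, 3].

X[1] = Σ(n=0 to 4) x[n] · ω_5^(1n) where ω_5 = e^(-2πi/5)
= (-2)·ω_5^0 + (-1)·ω_5^1 + (0)·ω_5^2 + (3)·ω_5^3 + (3)·ω_5^4

X[1] = -3.8090+5.5676i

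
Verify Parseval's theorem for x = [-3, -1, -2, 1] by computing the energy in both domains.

Time domain:
Σ|x[n]|² = |-3|² + |-1|² + |-2|² + |1|² = 15.0000

Frequency domain:
(1/4)Σ|X[k]|² = (1/4)(|-5|² + |-1+2i|² + |-5|² + |-1-2i|²) = (1/4)·60.0000 = 15.0000

Both sides agree, confirming Parseval's theorem.

Σ|x[n]|² = (1/N)Σ|X[k]|² = 15.0000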